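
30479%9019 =3422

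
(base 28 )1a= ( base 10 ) 38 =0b100110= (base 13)2C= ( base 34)14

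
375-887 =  - 512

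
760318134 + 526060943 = 1286379077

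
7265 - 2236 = 5029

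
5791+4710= 10501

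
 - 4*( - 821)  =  3284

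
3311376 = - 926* ( - 3576) 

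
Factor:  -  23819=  - 23819^1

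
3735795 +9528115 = 13263910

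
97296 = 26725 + 70571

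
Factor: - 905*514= - 2^1 * 5^1*181^1 * 257^1 = -465170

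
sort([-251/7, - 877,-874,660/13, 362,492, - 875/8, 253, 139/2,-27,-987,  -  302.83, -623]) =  [ -987, - 877, - 874, - 623,-302.83,-875/8, - 251/7,-27, 660/13 , 139/2,253,362, 492]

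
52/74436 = 13/18609 =0.00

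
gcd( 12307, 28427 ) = 31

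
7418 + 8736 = 16154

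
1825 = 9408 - 7583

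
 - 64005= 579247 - 643252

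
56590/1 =56590 = 56590.00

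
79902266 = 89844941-9942675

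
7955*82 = 652310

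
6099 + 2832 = 8931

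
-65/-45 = 1 +4/9 =1.44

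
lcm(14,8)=56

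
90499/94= 90499/94=962.76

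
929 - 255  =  674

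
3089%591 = 134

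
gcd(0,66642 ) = 66642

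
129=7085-6956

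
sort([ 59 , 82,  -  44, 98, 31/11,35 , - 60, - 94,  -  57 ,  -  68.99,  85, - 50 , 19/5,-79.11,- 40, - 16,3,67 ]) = [ - 94, -79.11, - 68.99 , - 60, - 57 ,  -  50,  -  44, - 40, - 16,31/11, 3,  19/5  ,  35 , 59, 67, 82, 85 , 98 ] 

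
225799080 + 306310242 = 532109322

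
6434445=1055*6099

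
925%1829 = 925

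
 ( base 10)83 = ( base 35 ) 2d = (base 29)2P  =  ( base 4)1103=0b1010011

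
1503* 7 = 10521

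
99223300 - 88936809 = 10286491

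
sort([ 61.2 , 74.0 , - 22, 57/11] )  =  [ - 22,57/11,61.2,74.0] 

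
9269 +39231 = 48500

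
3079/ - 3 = - 1027 + 2/3   =  - 1026.33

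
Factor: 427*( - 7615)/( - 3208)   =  2^( - 3 ) * 5^1 * 7^1*61^1*401^(-1)*1523^1 = 3251605/3208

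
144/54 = 2 + 2/3= 2.67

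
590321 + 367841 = 958162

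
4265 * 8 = 34120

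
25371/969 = 8457/323 = 26.18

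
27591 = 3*9197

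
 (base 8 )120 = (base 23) 3b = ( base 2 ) 1010000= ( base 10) 80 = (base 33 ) 2E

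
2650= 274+2376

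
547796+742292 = 1290088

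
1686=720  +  966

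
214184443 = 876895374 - 662710931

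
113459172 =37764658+75694514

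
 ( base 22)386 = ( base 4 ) 121202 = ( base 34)1E2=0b11001100010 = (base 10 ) 1634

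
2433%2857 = 2433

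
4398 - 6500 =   -  2102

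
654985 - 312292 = 342693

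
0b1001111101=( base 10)637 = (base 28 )ML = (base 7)1600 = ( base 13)3a0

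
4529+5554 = 10083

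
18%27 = 18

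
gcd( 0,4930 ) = 4930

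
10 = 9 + 1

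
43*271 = 11653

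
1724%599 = 526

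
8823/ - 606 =-15+89/202 = -14.56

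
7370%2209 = 743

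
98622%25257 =22851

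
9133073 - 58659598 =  - 49526525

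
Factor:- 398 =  - 2^1 *199^1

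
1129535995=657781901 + 471754094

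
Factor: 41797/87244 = 2^( - 2)*7^2*17^(-1 )*853^1*1283^( - 1 )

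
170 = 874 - 704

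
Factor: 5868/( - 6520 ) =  -2^(- 1)*3^2  *5^( - 1 ) = -9/10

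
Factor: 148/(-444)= - 1/3  =  - 3^(  -  1 )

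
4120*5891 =24270920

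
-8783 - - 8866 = 83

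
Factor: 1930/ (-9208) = -965/4604 = - 2^( - 2)*5^1 * 193^1*1151^( - 1 )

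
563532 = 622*906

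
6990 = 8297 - 1307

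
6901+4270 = 11171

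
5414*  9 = 48726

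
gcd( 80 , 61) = 1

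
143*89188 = 12753884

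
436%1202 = 436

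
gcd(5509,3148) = 787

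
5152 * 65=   334880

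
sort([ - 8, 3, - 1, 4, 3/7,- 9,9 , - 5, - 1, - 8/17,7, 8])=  [  -  9 , - 8,  -  5 ,-1, - 1, - 8/17, 3/7, 3, 4, 7,  8, 9] 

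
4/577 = 4/577 = 0.01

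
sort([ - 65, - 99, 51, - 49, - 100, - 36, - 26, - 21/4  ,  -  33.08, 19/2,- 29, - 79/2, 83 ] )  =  [ - 100 , - 99, - 65, - 49, - 79/2, - 36, - 33.08, - 29, - 26 , - 21/4,19/2, 51,83]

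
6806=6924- 118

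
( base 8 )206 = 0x86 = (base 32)46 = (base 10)134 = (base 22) 62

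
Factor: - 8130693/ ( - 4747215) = 5^( - 1 )*11^( - 1 )*1447^1*1873^1*28771^(  -  1) =2710231/1582405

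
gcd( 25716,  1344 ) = 12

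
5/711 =5/711 = 0.01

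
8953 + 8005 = 16958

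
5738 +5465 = 11203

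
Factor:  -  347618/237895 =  - 358/245 = -2^1*5^( - 1 )*7^( - 2 )*179^1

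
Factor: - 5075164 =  - 2^2*1268791^1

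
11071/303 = 11071/303=36.54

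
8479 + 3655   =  12134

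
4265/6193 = 4265/6193 = 0.69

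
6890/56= 3445/28 = 123.04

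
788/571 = 1 + 217/571 = 1.38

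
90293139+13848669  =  104141808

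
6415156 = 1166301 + 5248855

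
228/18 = 12 + 2/3 = 12.67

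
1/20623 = 1/20623 = 0.00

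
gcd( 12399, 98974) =1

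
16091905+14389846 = 30481751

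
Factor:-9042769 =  - 9042769^1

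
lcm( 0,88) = 0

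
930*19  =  17670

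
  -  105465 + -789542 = -895007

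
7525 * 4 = 30100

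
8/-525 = - 1+517/525=- 0.02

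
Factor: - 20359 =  - 20359^1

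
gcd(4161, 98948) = 1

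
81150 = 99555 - 18405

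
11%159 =11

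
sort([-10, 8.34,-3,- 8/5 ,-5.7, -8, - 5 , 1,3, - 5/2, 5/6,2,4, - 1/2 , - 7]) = [-10,  -  8, - 7, - 5.7, - 5, - 3, - 5/2, - 8/5, -1/2, 5/6 , 1,2, 3, 4,8.34]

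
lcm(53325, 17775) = 53325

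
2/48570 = 1/24285 =0.00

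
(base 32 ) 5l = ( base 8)265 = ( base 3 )20201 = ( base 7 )346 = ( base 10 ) 181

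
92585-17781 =74804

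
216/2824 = 27/353 = 0.08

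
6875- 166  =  6709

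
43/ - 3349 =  - 43/3349 =- 0.01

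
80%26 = 2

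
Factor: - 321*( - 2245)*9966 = 7181948070 = 2^1*3^2*5^1*11^1*107^1*151^1*449^1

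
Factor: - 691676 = - 2^2*19^2*479^1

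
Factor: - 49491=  - 3^4*13^1 * 47^1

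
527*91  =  47957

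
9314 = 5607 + 3707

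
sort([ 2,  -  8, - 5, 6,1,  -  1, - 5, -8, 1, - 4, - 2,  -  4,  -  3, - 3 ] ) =[- 8 ,  -  8,  -  5, - 5, - 4,-4,-3, - 3, - 2, - 1,  1, 1,2,6 ] 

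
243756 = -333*( - 732 )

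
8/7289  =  8/7289 = 0.00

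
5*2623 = 13115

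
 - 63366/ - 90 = 704  +  1/15 = 704.07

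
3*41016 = 123048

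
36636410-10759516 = 25876894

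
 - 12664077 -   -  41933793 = 29269716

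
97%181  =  97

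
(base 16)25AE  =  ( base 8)22656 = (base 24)GHM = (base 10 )9646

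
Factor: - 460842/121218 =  - 227^( - 1)*863^1 = - 863/227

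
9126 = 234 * 39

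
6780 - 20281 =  - 13501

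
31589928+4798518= 36388446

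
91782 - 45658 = 46124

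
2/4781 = 2/4781 = 0.00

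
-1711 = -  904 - 807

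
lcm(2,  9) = 18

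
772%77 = 2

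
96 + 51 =147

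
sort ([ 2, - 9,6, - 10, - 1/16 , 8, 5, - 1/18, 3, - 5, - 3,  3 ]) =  [- 10,-9, - 5, - 3, - 1/16, - 1/18 , 2,3,3  ,  5,6,8 ] 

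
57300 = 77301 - 20001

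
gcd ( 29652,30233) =7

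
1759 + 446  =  2205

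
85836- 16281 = 69555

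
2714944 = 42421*64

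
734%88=30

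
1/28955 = 1/28955= 0.00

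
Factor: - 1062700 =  - 2^2*5^2*10627^1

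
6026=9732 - 3706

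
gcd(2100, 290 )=10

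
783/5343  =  261/1781 = 0.15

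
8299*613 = 5087287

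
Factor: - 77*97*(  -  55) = 410795 = 5^1*7^1*11^2*97^1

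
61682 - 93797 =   -  32115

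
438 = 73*6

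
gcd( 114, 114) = 114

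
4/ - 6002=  - 1 + 2999/3001 = - 0.00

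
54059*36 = 1946124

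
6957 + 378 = 7335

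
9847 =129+9718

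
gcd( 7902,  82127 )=1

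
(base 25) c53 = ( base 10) 7628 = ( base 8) 16714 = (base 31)7T2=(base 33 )705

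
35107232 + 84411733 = 119518965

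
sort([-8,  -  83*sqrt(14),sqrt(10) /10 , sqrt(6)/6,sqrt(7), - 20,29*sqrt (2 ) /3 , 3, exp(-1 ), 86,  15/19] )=[  -  83*sqrt(14), - 20, - 8, sqrt(10)/10,exp( - 1), sqrt( 6)/6, 15/19,sqrt( 7), 3, 29*sqrt ( 2)/3,86 ] 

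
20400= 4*5100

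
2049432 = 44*46578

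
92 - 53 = 39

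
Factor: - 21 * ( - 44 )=924  =  2^2*3^1*7^1*11^1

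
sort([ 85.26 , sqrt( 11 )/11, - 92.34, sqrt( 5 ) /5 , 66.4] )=[ - 92.34 , sqrt( 11) /11, sqrt(5)/5,66.4 , 85.26] 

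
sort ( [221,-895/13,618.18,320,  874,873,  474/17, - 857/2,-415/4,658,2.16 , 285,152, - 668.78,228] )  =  [ -668.78, - 857/2, - 415/4, - 895/13,2.16, 474/17,152,221,228,285, 320,618.18,658,873,874] 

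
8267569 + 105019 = 8372588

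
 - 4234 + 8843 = 4609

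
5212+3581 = 8793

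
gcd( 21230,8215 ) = 5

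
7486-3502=3984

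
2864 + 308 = 3172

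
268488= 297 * 904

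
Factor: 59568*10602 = 2^5*3^3*17^1 *19^1*31^1*73^1 = 631539936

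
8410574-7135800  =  1274774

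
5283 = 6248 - 965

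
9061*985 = 8925085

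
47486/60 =791 + 13/30=   791.43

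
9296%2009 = 1260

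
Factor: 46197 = 3^3*29^1 * 59^1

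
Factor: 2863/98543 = 7^1 * 409^1*98543^ ( - 1 )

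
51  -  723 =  - 672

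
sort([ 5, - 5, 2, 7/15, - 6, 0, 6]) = [ - 6, - 5,  0,7/15, 2 , 5,6] 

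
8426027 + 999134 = 9425161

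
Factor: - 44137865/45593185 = -8827573/9118637  =  - 11^(-1)*17^1 * 519269^1*828967^(-1 ) 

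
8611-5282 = 3329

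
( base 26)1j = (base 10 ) 45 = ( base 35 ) 1a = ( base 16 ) 2d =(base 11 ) 41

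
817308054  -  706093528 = 111214526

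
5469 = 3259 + 2210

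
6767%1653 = 155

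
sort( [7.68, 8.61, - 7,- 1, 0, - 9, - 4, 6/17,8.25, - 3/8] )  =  [ - 9, - 7 , - 4, - 1,  -  3/8,  0, 6/17, 7.68, 8.25, 8.61]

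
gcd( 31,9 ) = 1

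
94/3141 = 94/3141 = 0.03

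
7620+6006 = 13626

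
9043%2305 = 2128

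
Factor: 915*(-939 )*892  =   - 766393020 = - 2^2*3^2*5^1*61^1*223^1*313^1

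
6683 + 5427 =12110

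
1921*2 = 3842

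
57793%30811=26982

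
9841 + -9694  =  147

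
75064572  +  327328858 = 402393430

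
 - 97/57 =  - 2+17/57 = - 1.70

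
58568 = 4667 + 53901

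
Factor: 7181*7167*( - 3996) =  - 2^2*3^4*37^1*43^1*167^1 * 2389^1=   - 205659043092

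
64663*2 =129326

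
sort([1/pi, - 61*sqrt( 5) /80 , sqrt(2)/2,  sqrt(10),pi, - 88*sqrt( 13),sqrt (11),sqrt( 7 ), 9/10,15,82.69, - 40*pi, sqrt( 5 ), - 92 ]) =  [ - 88*sqrt( 13 ), - 40*pi,- 92,-61*sqrt (5) /80,  1/pi,sqrt (2 )/2,9/10, sqrt(5) , sqrt(7 ),pi, sqrt(10),sqrt( 11) , 15, 82.69]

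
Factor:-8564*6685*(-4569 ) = 2^2*3^1*5^1*7^1*191^1 * 1523^1*2141^1 = 261576803460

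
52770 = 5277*10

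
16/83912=2/10489 = 0.00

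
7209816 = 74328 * 97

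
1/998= 1/998 = 0.00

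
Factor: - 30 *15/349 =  - 450/349= - 2^1*3^2*5^2*349^( - 1 )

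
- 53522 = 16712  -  70234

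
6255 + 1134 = 7389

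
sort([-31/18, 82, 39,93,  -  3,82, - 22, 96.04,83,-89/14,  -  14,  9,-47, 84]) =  [ - 47,  -  22, -14, - 89/14, - 3,  -  31/18, 9,  39,82, 82, 83,84 , 93,96.04]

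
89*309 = 27501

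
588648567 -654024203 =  - 65375636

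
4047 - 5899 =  - 1852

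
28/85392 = 7/21348 = 0.00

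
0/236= 0 =0.00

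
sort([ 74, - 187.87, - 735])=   [ - 735, - 187.87,74]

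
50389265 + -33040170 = 17349095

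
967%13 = 5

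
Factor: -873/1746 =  - 2^ ( - 1 ) = -1/2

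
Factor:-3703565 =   -  5^1*740713^1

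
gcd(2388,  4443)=3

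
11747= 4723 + 7024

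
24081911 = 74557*323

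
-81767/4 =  - 81767/4 = - 20441.75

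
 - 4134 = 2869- 7003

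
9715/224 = 9715/224 = 43.37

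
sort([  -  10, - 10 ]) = [ - 10, - 10 ]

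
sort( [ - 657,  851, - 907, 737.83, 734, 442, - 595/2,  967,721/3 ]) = [ - 907 , - 657, -595/2,721/3, 442, 734,737.83,851 , 967]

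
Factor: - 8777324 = -2^2 * 577^1*3803^1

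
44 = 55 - 11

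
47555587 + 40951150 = 88506737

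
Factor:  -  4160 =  - 2^6*5^1*13^1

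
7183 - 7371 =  - 188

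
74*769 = 56906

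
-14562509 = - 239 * 60931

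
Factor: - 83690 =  - 2^1*5^1*8369^1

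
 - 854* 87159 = -74433786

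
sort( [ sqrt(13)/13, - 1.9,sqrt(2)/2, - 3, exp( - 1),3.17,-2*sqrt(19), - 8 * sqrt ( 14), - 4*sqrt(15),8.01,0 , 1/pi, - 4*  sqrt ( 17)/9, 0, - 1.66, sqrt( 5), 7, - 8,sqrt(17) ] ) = [ - 8*sqrt( 14), - 4*sqrt( 15), - 2*sqrt(19), - 8, -3,-1.9, - 4*sqrt(17)/9, - 1.66, 0, 0,sqrt( 13)/13 , 1/pi, exp( - 1 ),sqrt(2 )/2, sqrt(5), 3.17, sqrt( 17),  7 , 8.01]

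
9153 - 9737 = - 584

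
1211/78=15 + 41/78 = 15.53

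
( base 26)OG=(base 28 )mo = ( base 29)m2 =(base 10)640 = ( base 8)1200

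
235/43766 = 235/43766 =0.01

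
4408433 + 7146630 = 11555063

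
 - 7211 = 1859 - 9070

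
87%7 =3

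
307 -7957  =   - 7650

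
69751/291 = 69751/291=239.69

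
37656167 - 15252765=22403402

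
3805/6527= 3805/6527 = 0.58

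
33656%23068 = 10588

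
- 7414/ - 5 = 1482 + 4/5 = 1482.80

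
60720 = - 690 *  ( - 88) 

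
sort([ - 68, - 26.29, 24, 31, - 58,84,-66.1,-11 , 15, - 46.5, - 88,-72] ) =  [-88,-72, - 68 , - 66.1, - 58, - 46.5, - 26.29,- 11, 15, 24,31, 84] 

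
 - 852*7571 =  - 6450492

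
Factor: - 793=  - 13^1* 61^1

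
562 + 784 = 1346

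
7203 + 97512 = 104715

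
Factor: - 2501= - 41^1* 61^1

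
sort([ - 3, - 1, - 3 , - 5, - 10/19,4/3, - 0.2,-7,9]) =[-7, - 5, - 3,-3, -1, - 10/19, - 0.2, 4/3,9]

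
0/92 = 0 = 0.00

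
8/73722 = 4/36861 = 0.00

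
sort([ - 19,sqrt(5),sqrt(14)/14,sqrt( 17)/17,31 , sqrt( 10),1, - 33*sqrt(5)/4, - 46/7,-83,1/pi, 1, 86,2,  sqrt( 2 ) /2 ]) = [ - 83, - 19, - 33*sqrt(5)/4, - 46/7,sqrt ( 17)/17,sqrt (14)/14,  1/pi,sqrt( 2)/2, 1,1 , 2,  sqrt ( 5), sqrt( 10),31,86 ]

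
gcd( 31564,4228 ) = 4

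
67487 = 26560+40927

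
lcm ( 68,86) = 2924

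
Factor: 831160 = 2^3 * 5^1 * 11^1*1889^1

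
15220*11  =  167420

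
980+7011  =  7991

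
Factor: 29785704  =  2^3 * 3^1*13^1*95467^1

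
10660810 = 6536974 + 4123836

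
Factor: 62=2^1*31^1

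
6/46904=3/23452 = 0.00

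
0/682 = 0 = 0.00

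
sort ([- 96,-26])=[-96, - 26]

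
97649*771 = 75287379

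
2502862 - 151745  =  2351117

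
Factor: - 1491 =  - 3^1*7^1 * 71^1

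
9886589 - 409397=9477192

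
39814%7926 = 184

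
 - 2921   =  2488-5409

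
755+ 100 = 855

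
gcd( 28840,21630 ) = 7210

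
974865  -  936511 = 38354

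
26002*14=364028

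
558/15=37 + 1/5 = 37.20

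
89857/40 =89857/40 = 2246.43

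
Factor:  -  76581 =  - 3^2*67^1*127^1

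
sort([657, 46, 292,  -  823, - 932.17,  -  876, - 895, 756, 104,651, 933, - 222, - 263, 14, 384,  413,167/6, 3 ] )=[ - 932.17, - 895, - 876, - 823, - 263, - 222,3, 14, 167/6,  46,104, 292,  384, 413, 651,657,756, 933] 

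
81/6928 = 81/6928 = 0.01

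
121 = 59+62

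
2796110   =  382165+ 2413945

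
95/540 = 19/108= 0.18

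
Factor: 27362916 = 2^2*3^2*7^1 * 23^1*4721^1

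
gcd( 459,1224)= 153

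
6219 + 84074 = 90293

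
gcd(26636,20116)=4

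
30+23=53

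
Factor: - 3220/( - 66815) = 4/83= 2^2*  83^(  -  1 ) 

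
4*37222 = 148888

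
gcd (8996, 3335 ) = 1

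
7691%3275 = 1141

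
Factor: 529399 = 13^1*193^1  *  211^1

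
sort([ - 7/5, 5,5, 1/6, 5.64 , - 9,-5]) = [ - 9, - 5,  -  7/5,1/6,5,5, 5.64] 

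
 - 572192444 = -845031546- - 272839102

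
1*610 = 610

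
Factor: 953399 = 953399^1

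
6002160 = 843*7120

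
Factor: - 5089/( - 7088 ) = 2^( - 4 )*7^1*443^(-1 ) * 727^1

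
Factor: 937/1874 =2^( - 1) = 1/2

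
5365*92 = 493580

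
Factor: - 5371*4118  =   - 2^1*29^1*41^1*71^1* 131^1 = - 22117778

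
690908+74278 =765186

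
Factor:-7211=  -  7211^1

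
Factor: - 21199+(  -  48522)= - 113^1*617^1 =-69721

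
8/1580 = 2/395 =0.01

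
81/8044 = 81/8044 = 0.01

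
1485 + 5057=6542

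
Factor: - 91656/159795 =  - 152/265 = - 2^3* 5^( - 1)*19^1*53^( - 1)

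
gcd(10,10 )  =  10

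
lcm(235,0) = 0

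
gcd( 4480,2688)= 896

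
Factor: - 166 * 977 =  - 162182 =- 2^1*83^1* 977^1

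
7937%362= 335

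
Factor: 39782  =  2^1*19891^1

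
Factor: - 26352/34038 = -24/31  =  - 2^3*3^1 * 31^(-1)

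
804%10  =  4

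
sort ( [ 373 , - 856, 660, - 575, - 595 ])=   [ -856, - 595, - 575,373,660] 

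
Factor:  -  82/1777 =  - 2^1*41^1*1777^( - 1 ) 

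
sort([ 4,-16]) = [-16,  4 ] 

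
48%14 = 6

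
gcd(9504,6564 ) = 12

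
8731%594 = 415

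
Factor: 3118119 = 3^1*103^1*10091^1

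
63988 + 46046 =110034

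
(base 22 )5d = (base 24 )53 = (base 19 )69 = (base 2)1111011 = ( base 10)123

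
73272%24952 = 23368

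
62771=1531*41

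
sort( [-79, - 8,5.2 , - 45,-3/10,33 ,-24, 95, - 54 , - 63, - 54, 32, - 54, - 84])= [-84, - 79,  -  63,-54,-54,-54,  -  45 , - 24 ,-8,-3/10,5.2,32,  33,  95] 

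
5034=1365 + 3669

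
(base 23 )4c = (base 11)95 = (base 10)104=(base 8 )150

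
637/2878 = 637/2878 = 0.22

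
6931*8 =55448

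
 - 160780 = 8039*(-20 )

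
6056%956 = 320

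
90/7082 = 45/3541 = 0.01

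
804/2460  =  67/205 = 0.33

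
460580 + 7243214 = 7703794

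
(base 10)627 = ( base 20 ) 1B7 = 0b1001110011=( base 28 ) mb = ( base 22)16B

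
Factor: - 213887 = - 213887^1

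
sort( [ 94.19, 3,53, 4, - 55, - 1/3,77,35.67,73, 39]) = [ - 55, - 1/3, 3,4,35.67,39,53,73,77, 94.19 ] 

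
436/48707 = 436/48707 = 0.01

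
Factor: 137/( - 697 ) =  - 17^(  -  1)*41^( - 1 )  *  137^1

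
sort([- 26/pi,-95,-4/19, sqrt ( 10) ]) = [- 95 , - 26/pi, - 4/19, sqrt(10) ]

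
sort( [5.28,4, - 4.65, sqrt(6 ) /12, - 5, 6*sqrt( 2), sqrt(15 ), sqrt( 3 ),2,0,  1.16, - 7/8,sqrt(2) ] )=[-5, - 4.65, - 7/8,0 , sqrt(6)/12,1.16,sqrt (2),sqrt( 3), 2,sqrt ( 15),4, 5.28, 6*  sqrt(2 )]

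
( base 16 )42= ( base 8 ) 102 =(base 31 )24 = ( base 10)66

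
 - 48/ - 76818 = 8/12803=0.00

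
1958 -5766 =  - 3808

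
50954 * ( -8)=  - 407632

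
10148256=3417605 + 6730651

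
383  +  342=725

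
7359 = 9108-1749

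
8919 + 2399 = 11318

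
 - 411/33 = -137/11 = -12.45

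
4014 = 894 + 3120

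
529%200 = 129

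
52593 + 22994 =75587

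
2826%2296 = 530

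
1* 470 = 470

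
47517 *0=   0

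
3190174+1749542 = 4939716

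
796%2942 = 796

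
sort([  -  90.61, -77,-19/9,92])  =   [ - 90.61, -77, - 19/9,92]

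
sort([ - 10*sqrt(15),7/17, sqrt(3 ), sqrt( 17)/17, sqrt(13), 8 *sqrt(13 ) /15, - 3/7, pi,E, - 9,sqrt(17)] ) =[ - 10*sqrt( 15), - 9, - 3/7, sqrt(17 )/17, 7/17, sqrt( 3), 8 *sqrt( 13)/15, E,pi, sqrt( 13),  sqrt (17)] 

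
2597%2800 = 2597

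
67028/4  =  16757 = 16757.00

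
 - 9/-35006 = 9/35006 = 0.00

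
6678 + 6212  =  12890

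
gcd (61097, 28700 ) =1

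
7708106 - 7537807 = 170299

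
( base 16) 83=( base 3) 11212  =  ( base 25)56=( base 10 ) 131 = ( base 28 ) 4j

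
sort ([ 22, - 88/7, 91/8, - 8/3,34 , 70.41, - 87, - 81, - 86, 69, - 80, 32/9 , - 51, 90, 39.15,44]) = [-87, - 86,-81, - 80 , - 51,  -  88/7, - 8/3, 32/9,  91/8, 22, 34 , 39.15, 44,69 , 70.41,90]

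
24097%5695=1317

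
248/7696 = 31/962= 0.03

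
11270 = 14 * 805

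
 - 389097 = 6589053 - 6978150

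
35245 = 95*371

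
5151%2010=1131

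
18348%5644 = 1416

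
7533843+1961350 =9495193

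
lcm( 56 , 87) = 4872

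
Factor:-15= -3^1*5^1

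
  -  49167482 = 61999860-111167342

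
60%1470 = 60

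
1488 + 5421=6909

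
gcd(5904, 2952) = 2952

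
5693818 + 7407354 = 13101172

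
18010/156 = 9005/78=115.45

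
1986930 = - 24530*( - 81)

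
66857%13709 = 12021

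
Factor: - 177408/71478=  -2^7*7^1*19^(- 2) = - 896/361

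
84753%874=849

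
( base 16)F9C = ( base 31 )44s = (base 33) 3M3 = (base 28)52k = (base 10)3996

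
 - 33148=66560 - 99708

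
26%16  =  10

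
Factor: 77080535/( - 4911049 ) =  - 5^1*7^1  *  11^(-1 )*13^(-1) * 61^( - 1 )*563^(-1) * 827^1*2663^1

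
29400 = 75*392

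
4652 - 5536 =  - 884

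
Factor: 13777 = 23^1*599^1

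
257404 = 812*317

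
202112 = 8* 25264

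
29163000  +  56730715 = 85893715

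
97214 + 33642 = 130856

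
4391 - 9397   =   - 5006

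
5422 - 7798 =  - 2376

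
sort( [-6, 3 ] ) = [-6 , 3]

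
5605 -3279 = 2326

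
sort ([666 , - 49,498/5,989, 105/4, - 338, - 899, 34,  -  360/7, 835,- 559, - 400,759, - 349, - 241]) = [ - 899, - 559, - 400, -349,-338, - 241, - 360/7 , - 49, 105/4, 34, 498/5, 666, 759, 835,989]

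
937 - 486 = 451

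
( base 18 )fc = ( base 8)432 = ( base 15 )13C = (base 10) 282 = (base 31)93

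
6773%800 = 373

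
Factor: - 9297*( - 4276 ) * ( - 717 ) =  - 2^2 * 3^3 * 239^1 * 1033^1 * 1069^1  =  -28503597924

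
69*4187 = 288903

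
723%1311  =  723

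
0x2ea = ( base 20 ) 1H6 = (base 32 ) NA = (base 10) 746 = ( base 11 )619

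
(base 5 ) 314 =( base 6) 220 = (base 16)54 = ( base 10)84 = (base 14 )60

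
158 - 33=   125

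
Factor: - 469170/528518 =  - 3^2*5^1*13^1*659^( -1) = - 585/659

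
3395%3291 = 104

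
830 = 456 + 374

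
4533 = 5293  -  760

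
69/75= 23/25 = 0.92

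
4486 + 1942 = 6428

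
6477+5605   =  12082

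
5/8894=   5/8894 = 0.00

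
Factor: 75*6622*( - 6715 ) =  -  2^1*3^1*5^3*7^1*11^1 * 17^1* 43^1* 79^1= -3335004750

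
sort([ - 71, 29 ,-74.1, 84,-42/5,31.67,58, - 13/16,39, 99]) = [  -  74.1 , - 71, - 42/5, - 13/16,29,31.67,39,  58,84,  99]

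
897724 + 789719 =1687443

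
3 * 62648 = 187944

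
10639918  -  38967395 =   -  28327477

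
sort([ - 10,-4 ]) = [-10, - 4]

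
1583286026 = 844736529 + 738549497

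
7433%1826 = 129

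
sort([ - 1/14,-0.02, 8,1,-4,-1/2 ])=[ - 4, - 1/2,-1/14 , - 0.02, 1,8]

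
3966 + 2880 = 6846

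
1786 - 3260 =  - 1474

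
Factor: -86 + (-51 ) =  - 137  =  - 137^1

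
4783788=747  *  6404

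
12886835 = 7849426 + 5037409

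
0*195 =0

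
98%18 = 8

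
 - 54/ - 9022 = 27/4511 = 0.01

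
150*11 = 1650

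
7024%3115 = 794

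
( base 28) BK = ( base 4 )11020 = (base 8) 510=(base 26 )CG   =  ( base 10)328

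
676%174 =154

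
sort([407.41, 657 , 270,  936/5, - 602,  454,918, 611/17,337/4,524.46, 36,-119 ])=[-602 , - 119,611/17,36,337/4,936/5, 270,407.41, 454,  524.46 , 657, 918 ]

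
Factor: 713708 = 2^2  *  113^1*1579^1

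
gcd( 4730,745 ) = 5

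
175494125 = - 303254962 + 478749087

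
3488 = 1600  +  1888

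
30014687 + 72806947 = 102821634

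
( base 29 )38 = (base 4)1133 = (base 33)2T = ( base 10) 95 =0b1011111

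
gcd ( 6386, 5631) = 1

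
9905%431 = 423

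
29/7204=29/7204= 0.00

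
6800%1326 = 170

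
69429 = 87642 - 18213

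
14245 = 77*185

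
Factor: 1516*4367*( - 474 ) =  - 3138056328 = -2^3*3^1*11^1 * 79^1*379^1*397^1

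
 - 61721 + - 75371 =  -137092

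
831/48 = 277/16 = 17.31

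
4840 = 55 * 88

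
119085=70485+48600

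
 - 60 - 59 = - 119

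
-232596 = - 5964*39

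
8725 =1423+7302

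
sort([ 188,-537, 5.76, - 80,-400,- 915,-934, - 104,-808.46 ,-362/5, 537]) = [ - 934,-915 ,  -  808.46, - 537 , - 400,-104,-80, -362/5, 5.76, 188, 537]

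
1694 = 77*22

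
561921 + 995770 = 1557691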